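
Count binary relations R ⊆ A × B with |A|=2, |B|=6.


A relation from A to B is any subset of A × B.
|A × B| = 2 × 6 = 12
# relations = 2^|A × B| = 2^12 = 4096

Number of relations = 4096


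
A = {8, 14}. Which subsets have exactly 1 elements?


|A| = 2, so A has C(2,1) = 2 subsets of size 1.
Enumerate by choosing 1 elements from A at a time:
{8}, {14}

1-element subsets (2 total): {8}, {14}


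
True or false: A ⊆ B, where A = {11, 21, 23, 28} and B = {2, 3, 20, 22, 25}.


A ⊆ B means every element of A is in B.
Elements in A not in B: {11, 21, 23, 28}
So A ⊄ B.

No, A ⊄ B


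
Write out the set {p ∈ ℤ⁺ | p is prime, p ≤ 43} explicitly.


Checking each candidate:
Condition: primes ≤ 43
Result = {2, 3, 5, 7, 11, 13, 17, 19, 23, 29, 31, 37, 41, 43}

{2, 3, 5, 7, 11, 13, 17, 19, 23, 29, 31, 37, 41, 43}


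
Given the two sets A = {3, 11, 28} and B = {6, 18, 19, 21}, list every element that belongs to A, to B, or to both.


A ∪ B = all elements in A or B (or both)
A = {3, 11, 28}
B = {6, 18, 19, 21}
A ∪ B = {3, 6, 11, 18, 19, 21, 28}

A ∪ B = {3, 6, 11, 18, 19, 21, 28}


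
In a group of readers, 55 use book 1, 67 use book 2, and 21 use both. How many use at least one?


|A ∪ B| = |A| + |B| - |A ∩ B|
= 55 + 67 - 21
= 101

|A ∪ B| = 101


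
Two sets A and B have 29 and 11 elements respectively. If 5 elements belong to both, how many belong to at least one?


|A ∪ B| = |A| + |B| - |A ∩ B|
= 29 + 11 - 5
= 35

|A ∪ B| = 35


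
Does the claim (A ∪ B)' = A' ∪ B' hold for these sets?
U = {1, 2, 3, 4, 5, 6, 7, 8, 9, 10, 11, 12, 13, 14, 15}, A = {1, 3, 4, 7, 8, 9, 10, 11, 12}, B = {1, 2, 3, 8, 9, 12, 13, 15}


LHS: A ∪ B = {1, 2, 3, 4, 7, 8, 9, 10, 11, 12, 13, 15}
(A ∪ B)' = U \ (A ∪ B) = {5, 6, 14}
A' = {2, 5, 6, 13, 14, 15}, B' = {4, 5, 6, 7, 10, 11, 14}
Claimed RHS: A' ∪ B' = {2, 4, 5, 6, 7, 10, 11, 13, 14, 15}
Identity is INVALID: LHS = {5, 6, 14} but the RHS claimed here equals {2, 4, 5, 6, 7, 10, 11, 13, 14, 15}. The correct form is (A ∪ B)' = A' ∩ B'.

Identity is invalid: (A ∪ B)' = {5, 6, 14} but A' ∪ B' = {2, 4, 5, 6, 7, 10, 11, 13, 14, 15}. The correct De Morgan law is (A ∪ B)' = A' ∩ B'.


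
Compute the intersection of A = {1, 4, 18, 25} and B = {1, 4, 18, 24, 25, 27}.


A ∩ B = elements in both A and B
A = {1, 4, 18, 25}
B = {1, 4, 18, 24, 25, 27}
A ∩ B = {1, 4, 18, 25}

A ∩ B = {1, 4, 18, 25}


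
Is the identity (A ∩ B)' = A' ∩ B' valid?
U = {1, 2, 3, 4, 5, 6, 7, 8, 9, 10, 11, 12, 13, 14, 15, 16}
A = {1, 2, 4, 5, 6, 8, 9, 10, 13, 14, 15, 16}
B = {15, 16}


LHS: A ∩ B = {15, 16}
(A ∩ B)' = U \ (A ∩ B) = {1, 2, 3, 4, 5, 6, 7, 8, 9, 10, 11, 12, 13, 14}
A' = {3, 7, 11, 12}, B' = {1, 2, 3, 4, 5, 6, 7, 8, 9, 10, 11, 12, 13, 14}
Claimed RHS: A' ∩ B' = {3, 7, 11, 12}
Identity is INVALID: LHS = {1, 2, 3, 4, 5, 6, 7, 8, 9, 10, 11, 12, 13, 14} but the RHS claimed here equals {3, 7, 11, 12}. The correct form is (A ∩ B)' = A' ∪ B'.

Identity is invalid: (A ∩ B)' = {1, 2, 3, 4, 5, 6, 7, 8, 9, 10, 11, 12, 13, 14} but A' ∩ B' = {3, 7, 11, 12}. The correct De Morgan law is (A ∩ B)' = A' ∪ B'.


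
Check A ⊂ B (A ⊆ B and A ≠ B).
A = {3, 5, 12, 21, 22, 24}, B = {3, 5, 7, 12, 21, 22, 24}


A ⊂ B requires: A ⊆ B AND A ≠ B.
A ⊆ B? Yes
A = B? No
A ⊂ B: Yes (A is a proper subset of B)

Yes, A ⊂ B


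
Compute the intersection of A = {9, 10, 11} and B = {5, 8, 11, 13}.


A ∩ B = elements in both A and B
A = {9, 10, 11}
B = {5, 8, 11, 13}
A ∩ B = {11}

A ∩ B = {11}


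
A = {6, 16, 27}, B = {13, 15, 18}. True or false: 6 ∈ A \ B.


A = {6, 16, 27}, B = {13, 15, 18}
A \ B = elements in A but not in B
A \ B = {6, 16, 27}
Checking if 6 ∈ A \ B
6 is in A \ B → True

6 ∈ A \ B


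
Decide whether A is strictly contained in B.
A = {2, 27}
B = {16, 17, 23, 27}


A ⊂ B requires: A ⊆ B AND A ≠ B.
A ⊆ B? No
A ⊄ B, so A is not a proper subset.

No, A is not a proper subset of B


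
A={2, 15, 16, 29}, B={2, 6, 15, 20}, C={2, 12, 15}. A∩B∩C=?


A ∩ B = {2, 15}
(A ∩ B) ∩ C = {2, 15}

A ∩ B ∩ C = {2, 15}


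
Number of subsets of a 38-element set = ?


Number of subsets = 2^n
= 2^38
= 274877906944

|P(A)| = 274877906944


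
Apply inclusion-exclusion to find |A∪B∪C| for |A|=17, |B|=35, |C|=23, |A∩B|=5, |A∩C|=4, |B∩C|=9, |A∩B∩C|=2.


|A∪B∪C| = |A|+|B|+|C| - |A∩B|-|A∩C|-|B∩C| + |A∩B∩C|
= 17+35+23 - 5-4-9 + 2
= 75 - 18 + 2
= 59

|A ∪ B ∪ C| = 59


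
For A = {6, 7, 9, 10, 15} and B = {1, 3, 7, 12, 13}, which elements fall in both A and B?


A = {6, 7, 9, 10, 15}
B = {1, 3, 7, 12, 13}
Region: in both A and B
Elements: {7}

Elements in both A and B: {7}


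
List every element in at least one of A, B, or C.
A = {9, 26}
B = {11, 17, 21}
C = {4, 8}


A ∪ B = {9, 11, 17, 21, 26}
(A ∪ B) ∪ C = {4, 8, 9, 11, 17, 21, 26}

A ∪ B ∪ C = {4, 8, 9, 11, 17, 21, 26}


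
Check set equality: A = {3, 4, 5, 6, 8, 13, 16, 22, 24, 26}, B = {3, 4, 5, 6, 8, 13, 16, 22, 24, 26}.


Two sets are equal iff they have exactly the same elements.
A = {3, 4, 5, 6, 8, 13, 16, 22, 24, 26}
B = {3, 4, 5, 6, 8, 13, 16, 22, 24, 26}
Same elements → A = B

Yes, A = B


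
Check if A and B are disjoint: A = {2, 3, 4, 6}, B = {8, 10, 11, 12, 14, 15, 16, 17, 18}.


Disjoint means A ∩ B = ∅.
A ∩ B = ∅
A ∩ B = ∅, so A and B are disjoint.

Yes, A and B are disjoint


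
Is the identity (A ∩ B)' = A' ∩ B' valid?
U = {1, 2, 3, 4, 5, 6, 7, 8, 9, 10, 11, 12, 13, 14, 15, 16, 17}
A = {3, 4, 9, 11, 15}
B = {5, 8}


LHS: A ∩ B = ∅
(A ∩ B)' = U \ (A ∩ B) = {1, 2, 3, 4, 5, 6, 7, 8, 9, 10, 11, 12, 13, 14, 15, 16, 17}
A' = {1, 2, 5, 6, 7, 8, 10, 12, 13, 14, 16, 17}, B' = {1, 2, 3, 4, 6, 7, 9, 10, 11, 12, 13, 14, 15, 16, 17}
Claimed RHS: A' ∩ B' = {1, 2, 6, 7, 10, 12, 13, 14, 16, 17}
Identity is INVALID: LHS = {1, 2, 3, 4, 5, 6, 7, 8, 9, 10, 11, 12, 13, 14, 15, 16, 17} but the RHS claimed here equals {1, 2, 6, 7, 10, 12, 13, 14, 16, 17}. The correct form is (A ∩ B)' = A' ∪ B'.

Identity is invalid: (A ∩ B)' = {1, 2, 3, 4, 5, 6, 7, 8, 9, 10, 11, 12, 13, 14, 15, 16, 17} but A' ∩ B' = {1, 2, 6, 7, 10, 12, 13, 14, 16, 17}. The correct De Morgan law is (A ∩ B)' = A' ∪ B'.


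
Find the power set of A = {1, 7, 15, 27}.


|A| = 4, so |P(A)| = 2^4 = 16
Enumerate subsets by cardinality (0 to 4):
∅, {1}, {7}, {15}, {27}, {1, 7}, {1, 15}, {1, 27}, {7, 15}, {7, 27}, {15, 27}, {1, 7, 15}, {1, 7, 27}, {1, 15, 27}, {7, 15, 27}, {1, 7, 15, 27}

P(A) has 16 subsets: ∅, {1}, {7}, {15}, {27}, {1, 7}, {1, 15}, {1, 27}, {7, 15}, {7, 27}, {15, 27}, {1, 7, 15}, {1, 7, 27}, {1, 15, 27}, {7, 15, 27}, {1, 7, 15, 27}


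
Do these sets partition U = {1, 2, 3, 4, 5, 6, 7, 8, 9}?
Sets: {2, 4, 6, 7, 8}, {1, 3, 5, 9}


A partition requires: (1) non-empty parts, (2) pairwise disjoint, (3) union = U
Parts: {2, 4, 6, 7, 8}, {1, 3, 5, 9}
Union of parts: {1, 2, 3, 4, 5, 6, 7, 8, 9}
U = {1, 2, 3, 4, 5, 6, 7, 8, 9}
All non-empty? True
Pairwise disjoint? True
Covers U? True

Yes, valid partition


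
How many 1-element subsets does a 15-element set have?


C(n,k) = n! / (k!(n-k)!)
C(15,1) = 15! / (1!14!)
= 15

C(15,1) = 15


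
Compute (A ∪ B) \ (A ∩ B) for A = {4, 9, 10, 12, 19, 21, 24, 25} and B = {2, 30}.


A △ B = (A \ B) ∪ (B \ A) = elements in exactly one of A or B
A \ B = {4, 9, 10, 12, 19, 21, 24, 25}
B \ A = {2, 30}
A △ B = {2, 4, 9, 10, 12, 19, 21, 24, 25, 30}

A △ B = {2, 4, 9, 10, 12, 19, 21, 24, 25, 30}


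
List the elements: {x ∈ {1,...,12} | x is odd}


Checking each candidate:
Condition: odd numbers in {1,...,12}
Result = {1, 3, 5, 7, 9, 11}

{1, 3, 5, 7, 9, 11}


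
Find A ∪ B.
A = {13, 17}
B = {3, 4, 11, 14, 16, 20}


A ∪ B = all elements in A or B (or both)
A = {13, 17}
B = {3, 4, 11, 14, 16, 20}
A ∪ B = {3, 4, 11, 13, 14, 16, 17, 20}

A ∪ B = {3, 4, 11, 13, 14, 16, 17, 20}


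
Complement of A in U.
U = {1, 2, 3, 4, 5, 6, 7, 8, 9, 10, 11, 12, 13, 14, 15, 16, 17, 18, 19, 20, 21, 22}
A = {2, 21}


Aᶜ = U \ A = elements in U but not in A
U = {1, 2, 3, 4, 5, 6, 7, 8, 9, 10, 11, 12, 13, 14, 15, 16, 17, 18, 19, 20, 21, 22}
A = {2, 21}
Aᶜ = {1, 3, 4, 5, 6, 7, 8, 9, 10, 11, 12, 13, 14, 15, 16, 17, 18, 19, 20, 22}

Aᶜ = {1, 3, 4, 5, 6, 7, 8, 9, 10, 11, 12, 13, 14, 15, 16, 17, 18, 19, 20, 22}


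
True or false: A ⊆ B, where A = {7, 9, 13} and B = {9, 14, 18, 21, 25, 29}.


A ⊆ B means every element of A is in B.
Elements in A not in B: {7, 13}
So A ⊄ B.

No, A ⊄ B


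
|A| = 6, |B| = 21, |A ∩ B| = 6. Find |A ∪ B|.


|A ∪ B| = |A| + |B| - |A ∩ B|
= 6 + 21 - 6
= 21

|A ∪ B| = 21


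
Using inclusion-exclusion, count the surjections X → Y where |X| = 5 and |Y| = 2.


n = |X| = 5, k = |Y| = 2. Surjections via inclusion-exclusion:
S(n,k) = Σ(-1)^i × C(k,i) × (k-i)^n, i=0 to k
i=0: (-1)^0×C(2,0)×2^5 = 32
i=1: (-1)^1×C(2,1)×1^5 = -2
i=2: (-1)^2×C(2,2)×0^5 = 0
Total = 30

Number of surjections = 30


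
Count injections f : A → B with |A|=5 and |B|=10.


An injection sends each of |A| = 5 inputs to a distinct output in B.
# injections = |B|·(|B|-1)·…·(|B|-|A|+1) = 10! / (10 - 5)!
= 10 × 9 × 8 × 7 × 6
= 30240

Number of injections = 30240


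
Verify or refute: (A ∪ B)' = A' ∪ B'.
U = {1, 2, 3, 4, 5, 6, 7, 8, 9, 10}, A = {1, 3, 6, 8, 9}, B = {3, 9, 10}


LHS: A ∪ B = {1, 3, 6, 8, 9, 10}
(A ∪ B)' = U \ (A ∪ B) = {2, 4, 5, 7}
A' = {2, 4, 5, 7, 10}, B' = {1, 2, 4, 5, 6, 7, 8}
Claimed RHS: A' ∪ B' = {1, 2, 4, 5, 6, 7, 8, 10}
Identity is INVALID: LHS = {2, 4, 5, 7} but the RHS claimed here equals {1, 2, 4, 5, 6, 7, 8, 10}. The correct form is (A ∪ B)' = A' ∩ B'.

Identity is invalid: (A ∪ B)' = {2, 4, 5, 7} but A' ∪ B' = {1, 2, 4, 5, 6, 7, 8, 10}. The correct De Morgan law is (A ∪ B)' = A' ∩ B'.


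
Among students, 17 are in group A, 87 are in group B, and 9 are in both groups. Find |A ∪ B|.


|A ∪ B| = |A| + |B| - |A ∩ B|
= 17 + 87 - 9
= 95

|A ∪ B| = 95


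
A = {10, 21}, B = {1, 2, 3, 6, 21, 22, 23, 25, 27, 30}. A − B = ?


A \ B = elements in A but not in B
A = {10, 21}
B = {1, 2, 3, 6, 21, 22, 23, 25, 27, 30}
Remove from A any elements in B
A \ B = {10}

A \ B = {10}


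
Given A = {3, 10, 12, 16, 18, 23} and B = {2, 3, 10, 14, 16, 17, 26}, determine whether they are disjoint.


Disjoint means A ∩ B = ∅.
A ∩ B = {3, 10, 16}
A ∩ B ≠ ∅, so A and B are NOT disjoint.

No, A and B are not disjoint (A ∩ B = {3, 10, 16})


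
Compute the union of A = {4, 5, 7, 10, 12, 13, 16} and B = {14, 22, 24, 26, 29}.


A ∪ B = all elements in A or B (or both)
A = {4, 5, 7, 10, 12, 13, 16}
B = {14, 22, 24, 26, 29}
A ∪ B = {4, 5, 7, 10, 12, 13, 14, 16, 22, 24, 26, 29}

A ∪ B = {4, 5, 7, 10, 12, 13, 14, 16, 22, 24, 26, 29}


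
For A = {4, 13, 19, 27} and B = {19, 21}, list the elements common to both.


A ∩ B = elements in both A and B
A = {4, 13, 19, 27}
B = {19, 21}
A ∩ B = {19}

A ∩ B = {19}


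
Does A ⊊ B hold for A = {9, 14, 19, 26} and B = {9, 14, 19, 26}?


A ⊂ B requires: A ⊆ B AND A ≠ B.
A ⊆ B? Yes
A = B? Yes
A = B, so A is not a PROPER subset.

No, A is not a proper subset of B


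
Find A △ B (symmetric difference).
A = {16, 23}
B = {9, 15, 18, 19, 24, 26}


A △ B = (A \ B) ∪ (B \ A) = elements in exactly one of A or B
A \ B = {16, 23}
B \ A = {9, 15, 18, 19, 24, 26}
A △ B = {9, 15, 16, 18, 19, 23, 24, 26}

A △ B = {9, 15, 16, 18, 19, 23, 24, 26}


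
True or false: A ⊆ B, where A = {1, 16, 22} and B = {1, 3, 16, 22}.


A ⊆ B means every element of A is in B.
All elements of A are in B.
So A ⊆ B.

Yes, A ⊆ B


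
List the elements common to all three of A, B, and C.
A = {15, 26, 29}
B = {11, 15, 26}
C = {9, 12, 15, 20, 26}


A ∩ B = {15, 26}
(A ∩ B) ∩ C = {15, 26}

A ∩ B ∩ C = {15, 26}


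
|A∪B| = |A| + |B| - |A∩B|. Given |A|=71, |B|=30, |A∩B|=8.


|A ∪ B| = |A| + |B| - |A ∩ B|
= 71 + 30 - 8
= 93

|A ∪ B| = 93


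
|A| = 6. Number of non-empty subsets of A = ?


Total subsets = 2^n = 2^6 = 64
Non-empty subsets exclude the empty set: 2^n - 1
= 64 - 1
= 63

Number of non-empty subsets = 63


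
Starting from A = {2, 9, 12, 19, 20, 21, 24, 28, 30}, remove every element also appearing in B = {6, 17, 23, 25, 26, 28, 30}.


A \ B = elements in A but not in B
A = {2, 9, 12, 19, 20, 21, 24, 28, 30}
B = {6, 17, 23, 25, 26, 28, 30}
Remove from A any elements in B
A \ B = {2, 9, 12, 19, 20, 21, 24}

A \ B = {2, 9, 12, 19, 20, 21, 24}


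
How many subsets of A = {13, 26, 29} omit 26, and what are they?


A subset of A that omits 26 is a subset of A \ {26}, so there are 2^(n-1) = 2^2 = 4 of them.
Subsets excluding 26: ∅, {13}, {29}, {13, 29}

Subsets excluding 26 (4 total): ∅, {13}, {29}, {13, 29}


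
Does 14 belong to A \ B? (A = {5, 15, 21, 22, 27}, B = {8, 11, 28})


A = {5, 15, 21, 22, 27}, B = {8, 11, 28}
A \ B = elements in A but not in B
A \ B = {5, 15, 21, 22, 27}
Checking if 14 ∈ A \ B
14 is not in A \ B → False

14 ∉ A \ B


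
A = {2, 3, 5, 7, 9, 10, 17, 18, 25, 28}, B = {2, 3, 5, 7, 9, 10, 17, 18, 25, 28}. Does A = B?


Two sets are equal iff they have exactly the same elements.
A = {2, 3, 5, 7, 9, 10, 17, 18, 25, 28}
B = {2, 3, 5, 7, 9, 10, 17, 18, 25, 28}
Same elements → A = B

Yes, A = B


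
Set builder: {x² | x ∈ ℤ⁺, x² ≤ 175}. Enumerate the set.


Checking each candidate:
Condition: positive perfect squares ≤ 175
Result = {1, 4, 9, 16, 25, 36, 49, 64, 81, 100, 121, 144, 169}

{1, 4, 9, 16, 25, 36, 49, 64, 81, 100, 121, 144, 169}


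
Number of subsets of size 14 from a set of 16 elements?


C(n,k) = n! / (k!(n-k)!)
C(16,14) = 16! / (14!2!)
= 120

C(16,14) = 120


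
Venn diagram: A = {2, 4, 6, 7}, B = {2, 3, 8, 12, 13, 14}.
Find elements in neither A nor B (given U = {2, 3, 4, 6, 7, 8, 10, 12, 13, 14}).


A = {2, 4, 6, 7}
B = {2, 3, 8, 12, 13, 14}
Region: in neither A nor B (given U = {2, 3, 4, 6, 7, 8, 10, 12, 13, 14})
Elements: {10}

Elements in neither A nor B (given U = {2, 3, 4, 6, 7, 8, 10, 12, 13, 14}): {10}


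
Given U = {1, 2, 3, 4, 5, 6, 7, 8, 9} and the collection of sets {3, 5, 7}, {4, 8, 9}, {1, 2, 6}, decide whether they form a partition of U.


A partition requires: (1) non-empty parts, (2) pairwise disjoint, (3) union = U
Parts: {3, 5, 7}, {4, 8, 9}, {1, 2, 6}
Union of parts: {1, 2, 3, 4, 5, 6, 7, 8, 9}
U = {1, 2, 3, 4, 5, 6, 7, 8, 9}
All non-empty? True
Pairwise disjoint? True
Covers U? True

Yes, valid partition


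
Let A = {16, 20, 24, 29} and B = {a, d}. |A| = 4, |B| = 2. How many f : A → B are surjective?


n = |A| = 4, k = |B| = 2. Surjections via inclusion-exclusion:
S(n,k) = Σ(-1)^i × C(k,i) × (k-i)^n, i=0 to k
i=0: (-1)^0×C(2,0)×2^4 = 16
i=1: (-1)^1×C(2,1)×1^4 = -2
i=2: (-1)^2×C(2,2)×0^4 = 0
Total = 14

Number of surjections = 14


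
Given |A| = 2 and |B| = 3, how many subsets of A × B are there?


A relation from A to B is any subset of A × B.
|A × B| = 2 × 3 = 6
# relations = 2^|A × B| = 2^6 = 64

Number of relations = 64


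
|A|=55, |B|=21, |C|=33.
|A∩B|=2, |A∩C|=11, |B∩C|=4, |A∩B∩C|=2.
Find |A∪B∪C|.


|A∪B∪C| = |A|+|B|+|C| - |A∩B|-|A∩C|-|B∩C| + |A∩B∩C|
= 55+21+33 - 2-11-4 + 2
= 109 - 17 + 2
= 94

|A ∪ B ∪ C| = 94


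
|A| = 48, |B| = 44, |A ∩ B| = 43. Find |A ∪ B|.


|A ∪ B| = |A| + |B| - |A ∩ B|
= 48 + 44 - 43
= 49

|A ∪ B| = 49


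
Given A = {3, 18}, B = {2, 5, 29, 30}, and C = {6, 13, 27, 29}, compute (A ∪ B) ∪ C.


A ∪ B = {2, 3, 5, 18, 29, 30}
(A ∪ B) ∪ C = {2, 3, 5, 6, 13, 18, 27, 29, 30}

A ∪ B ∪ C = {2, 3, 5, 6, 13, 18, 27, 29, 30}


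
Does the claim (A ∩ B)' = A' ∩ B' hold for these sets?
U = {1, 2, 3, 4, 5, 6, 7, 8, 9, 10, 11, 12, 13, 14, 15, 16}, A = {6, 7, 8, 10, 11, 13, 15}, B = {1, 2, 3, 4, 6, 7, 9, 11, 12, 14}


LHS: A ∩ B = {6, 7, 11}
(A ∩ B)' = U \ (A ∩ B) = {1, 2, 3, 4, 5, 8, 9, 10, 12, 13, 14, 15, 16}
A' = {1, 2, 3, 4, 5, 9, 12, 14, 16}, B' = {5, 8, 10, 13, 15, 16}
Claimed RHS: A' ∩ B' = {5, 16}
Identity is INVALID: LHS = {1, 2, 3, 4, 5, 8, 9, 10, 12, 13, 14, 15, 16} but the RHS claimed here equals {5, 16}. The correct form is (A ∩ B)' = A' ∪ B'.

Identity is invalid: (A ∩ B)' = {1, 2, 3, 4, 5, 8, 9, 10, 12, 13, 14, 15, 16} but A' ∩ B' = {5, 16}. The correct De Morgan law is (A ∩ B)' = A' ∪ B'.


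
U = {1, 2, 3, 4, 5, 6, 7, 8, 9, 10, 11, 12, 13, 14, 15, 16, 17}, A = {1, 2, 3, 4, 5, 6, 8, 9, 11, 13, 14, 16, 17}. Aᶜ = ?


Aᶜ = U \ A = elements in U but not in A
U = {1, 2, 3, 4, 5, 6, 7, 8, 9, 10, 11, 12, 13, 14, 15, 16, 17}
A = {1, 2, 3, 4, 5, 6, 8, 9, 11, 13, 14, 16, 17}
Aᶜ = {7, 10, 12, 15}

Aᶜ = {7, 10, 12, 15}


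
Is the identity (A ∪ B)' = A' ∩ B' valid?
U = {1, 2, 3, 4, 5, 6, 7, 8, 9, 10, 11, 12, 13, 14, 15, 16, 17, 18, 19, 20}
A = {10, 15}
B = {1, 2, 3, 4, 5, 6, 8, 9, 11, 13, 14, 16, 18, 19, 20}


LHS: A ∪ B = {1, 2, 3, 4, 5, 6, 8, 9, 10, 11, 13, 14, 15, 16, 18, 19, 20}
(A ∪ B)' = U \ (A ∪ B) = {7, 12, 17}
A' = {1, 2, 3, 4, 5, 6, 7, 8, 9, 11, 12, 13, 14, 16, 17, 18, 19, 20}, B' = {7, 10, 12, 15, 17}
Claimed RHS: A' ∩ B' = {7, 12, 17}
Identity is VALID: LHS = RHS = {7, 12, 17} ✓

Identity is valid. (A ∪ B)' = A' ∩ B' = {7, 12, 17}


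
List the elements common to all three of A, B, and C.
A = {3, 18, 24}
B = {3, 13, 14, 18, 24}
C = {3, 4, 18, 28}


A ∩ B = {3, 18, 24}
(A ∩ B) ∩ C = {3, 18}

A ∩ B ∩ C = {3, 18}


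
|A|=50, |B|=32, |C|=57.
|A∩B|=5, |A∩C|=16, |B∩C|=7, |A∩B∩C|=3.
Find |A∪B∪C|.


|A∪B∪C| = |A|+|B|+|C| - |A∩B|-|A∩C|-|B∩C| + |A∩B∩C|
= 50+32+57 - 5-16-7 + 3
= 139 - 28 + 3
= 114

|A ∪ B ∪ C| = 114


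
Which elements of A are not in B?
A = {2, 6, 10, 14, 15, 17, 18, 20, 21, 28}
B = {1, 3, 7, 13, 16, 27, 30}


A \ B = elements in A but not in B
A = {2, 6, 10, 14, 15, 17, 18, 20, 21, 28}
B = {1, 3, 7, 13, 16, 27, 30}
Remove from A any elements in B
A \ B = {2, 6, 10, 14, 15, 17, 18, 20, 21, 28}

A \ B = {2, 6, 10, 14, 15, 17, 18, 20, 21, 28}


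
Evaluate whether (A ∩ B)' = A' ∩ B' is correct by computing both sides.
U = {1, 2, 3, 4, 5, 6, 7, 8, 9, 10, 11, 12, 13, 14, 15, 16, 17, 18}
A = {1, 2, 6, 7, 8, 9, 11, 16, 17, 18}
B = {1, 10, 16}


LHS: A ∩ B = {1, 16}
(A ∩ B)' = U \ (A ∩ B) = {2, 3, 4, 5, 6, 7, 8, 9, 10, 11, 12, 13, 14, 15, 17, 18}
A' = {3, 4, 5, 10, 12, 13, 14, 15}, B' = {2, 3, 4, 5, 6, 7, 8, 9, 11, 12, 13, 14, 15, 17, 18}
Claimed RHS: A' ∩ B' = {3, 4, 5, 12, 13, 14, 15}
Identity is INVALID: LHS = {2, 3, 4, 5, 6, 7, 8, 9, 10, 11, 12, 13, 14, 15, 17, 18} but the RHS claimed here equals {3, 4, 5, 12, 13, 14, 15}. The correct form is (A ∩ B)' = A' ∪ B'.

Identity is invalid: (A ∩ B)' = {2, 3, 4, 5, 6, 7, 8, 9, 10, 11, 12, 13, 14, 15, 17, 18} but A' ∩ B' = {3, 4, 5, 12, 13, 14, 15}. The correct De Morgan law is (A ∩ B)' = A' ∪ B'.


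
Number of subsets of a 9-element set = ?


Number of subsets = 2^n
= 2^9
= 512

|P(A)| = 512


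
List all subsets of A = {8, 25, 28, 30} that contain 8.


A subset of A contains 8 iff the remaining 3 elements form any subset of A \ {8}.
Count: 2^(n-1) = 2^3 = 8
Subsets containing 8: {8}, {8, 25}, {8, 28}, {8, 30}, {8, 25, 28}, {8, 25, 30}, {8, 28, 30}, {8, 25, 28, 30}

Subsets containing 8 (8 total): {8}, {8, 25}, {8, 28}, {8, 30}, {8, 25, 28}, {8, 25, 30}, {8, 28, 30}, {8, 25, 28, 30}


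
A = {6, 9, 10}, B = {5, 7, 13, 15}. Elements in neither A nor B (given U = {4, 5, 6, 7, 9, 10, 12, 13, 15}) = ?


A = {6, 9, 10}
B = {5, 7, 13, 15}
Region: in neither A nor B (given U = {4, 5, 6, 7, 9, 10, 12, 13, 15})
Elements: {4, 12}

Elements in neither A nor B (given U = {4, 5, 6, 7, 9, 10, 12, 13, 15}): {4, 12}


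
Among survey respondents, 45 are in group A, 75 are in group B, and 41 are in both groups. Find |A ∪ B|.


|A ∪ B| = |A| + |B| - |A ∩ B|
= 45 + 75 - 41
= 79

|A ∪ B| = 79


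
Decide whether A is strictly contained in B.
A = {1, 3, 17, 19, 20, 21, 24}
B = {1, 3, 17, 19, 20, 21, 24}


A ⊂ B requires: A ⊆ B AND A ≠ B.
A ⊆ B? Yes
A = B? Yes
A = B, so A is not a PROPER subset.

No, A is not a proper subset of B


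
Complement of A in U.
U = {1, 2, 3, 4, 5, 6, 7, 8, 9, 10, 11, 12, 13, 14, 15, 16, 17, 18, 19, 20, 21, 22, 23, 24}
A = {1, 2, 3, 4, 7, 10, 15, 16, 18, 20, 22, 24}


Aᶜ = U \ A = elements in U but not in A
U = {1, 2, 3, 4, 5, 6, 7, 8, 9, 10, 11, 12, 13, 14, 15, 16, 17, 18, 19, 20, 21, 22, 23, 24}
A = {1, 2, 3, 4, 7, 10, 15, 16, 18, 20, 22, 24}
Aᶜ = {5, 6, 8, 9, 11, 12, 13, 14, 17, 19, 21, 23}

Aᶜ = {5, 6, 8, 9, 11, 12, 13, 14, 17, 19, 21, 23}


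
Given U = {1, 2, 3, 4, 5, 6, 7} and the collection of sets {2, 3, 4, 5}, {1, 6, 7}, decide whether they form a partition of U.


A partition requires: (1) non-empty parts, (2) pairwise disjoint, (3) union = U
Parts: {2, 3, 4, 5}, {1, 6, 7}
Union of parts: {1, 2, 3, 4, 5, 6, 7}
U = {1, 2, 3, 4, 5, 6, 7}
All non-empty? True
Pairwise disjoint? True
Covers U? True

Yes, valid partition


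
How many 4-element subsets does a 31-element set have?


C(n,k) = n! / (k!(n-k)!)
C(31,4) = 31! / (4!27!)
= 31465

C(31,4) = 31465


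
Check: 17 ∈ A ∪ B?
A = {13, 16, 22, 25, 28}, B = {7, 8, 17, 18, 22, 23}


A = {13, 16, 22, 25, 28}, B = {7, 8, 17, 18, 22, 23}
A ∪ B = all elements in A or B
A ∪ B = {7, 8, 13, 16, 17, 18, 22, 23, 25, 28}
Checking if 17 ∈ A ∪ B
17 is in A ∪ B → True

17 ∈ A ∪ B


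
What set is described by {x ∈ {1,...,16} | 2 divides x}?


Checking each candidate:
Condition: multiples of 2 in {1,...,16}
Result = {2, 4, 6, 8, 10, 12, 14, 16}

{2, 4, 6, 8, 10, 12, 14, 16}


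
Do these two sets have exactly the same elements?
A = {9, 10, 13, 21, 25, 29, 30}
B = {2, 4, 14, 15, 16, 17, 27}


Two sets are equal iff they have exactly the same elements.
A = {9, 10, 13, 21, 25, 29, 30}
B = {2, 4, 14, 15, 16, 17, 27}
Differences: {2, 4, 9, 10, 13, 14, 15, 16, 17, 21, 25, 27, 29, 30}
A ≠ B

No, A ≠ B


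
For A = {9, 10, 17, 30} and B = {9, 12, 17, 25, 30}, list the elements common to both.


A ∩ B = elements in both A and B
A = {9, 10, 17, 30}
B = {9, 12, 17, 25, 30}
A ∩ B = {9, 17, 30}

A ∩ B = {9, 17, 30}


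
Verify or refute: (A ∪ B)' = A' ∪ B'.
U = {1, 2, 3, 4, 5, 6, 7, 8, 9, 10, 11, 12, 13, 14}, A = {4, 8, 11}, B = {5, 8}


LHS: A ∪ B = {4, 5, 8, 11}
(A ∪ B)' = U \ (A ∪ B) = {1, 2, 3, 6, 7, 9, 10, 12, 13, 14}
A' = {1, 2, 3, 5, 6, 7, 9, 10, 12, 13, 14}, B' = {1, 2, 3, 4, 6, 7, 9, 10, 11, 12, 13, 14}
Claimed RHS: A' ∪ B' = {1, 2, 3, 4, 5, 6, 7, 9, 10, 11, 12, 13, 14}
Identity is INVALID: LHS = {1, 2, 3, 6, 7, 9, 10, 12, 13, 14} but the RHS claimed here equals {1, 2, 3, 4, 5, 6, 7, 9, 10, 11, 12, 13, 14}. The correct form is (A ∪ B)' = A' ∩ B'.

Identity is invalid: (A ∪ B)' = {1, 2, 3, 6, 7, 9, 10, 12, 13, 14} but A' ∪ B' = {1, 2, 3, 4, 5, 6, 7, 9, 10, 11, 12, 13, 14}. The correct De Morgan law is (A ∪ B)' = A' ∩ B'.


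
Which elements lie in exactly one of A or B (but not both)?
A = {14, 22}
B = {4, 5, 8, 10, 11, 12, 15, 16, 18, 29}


A △ B = (A \ B) ∪ (B \ A) = elements in exactly one of A or B
A \ B = {14, 22}
B \ A = {4, 5, 8, 10, 11, 12, 15, 16, 18, 29}
A △ B = {4, 5, 8, 10, 11, 12, 14, 15, 16, 18, 22, 29}

A △ B = {4, 5, 8, 10, 11, 12, 14, 15, 16, 18, 22, 29}


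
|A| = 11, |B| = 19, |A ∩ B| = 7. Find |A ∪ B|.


|A ∪ B| = |A| + |B| - |A ∩ B|
= 11 + 19 - 7
= 23

|A ∪ B| = 23


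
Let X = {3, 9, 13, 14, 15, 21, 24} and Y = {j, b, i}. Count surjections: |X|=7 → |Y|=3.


n = |X| = 7, k = |Y| = 3. Surjections via inclusion-exclusion:
S(n,k) = Σ(-1)^i × C(k,i) × (k-i)^n, i=0 to k
i=0: (-1)^0×C(3,0)×3^7 = 2187
i=1: (-1)^1×C(3,1)×2^7 = -384
i=2: (-1)^2×C(3,2)×1^7 = 3
i=3: (-1)^3×C(3,3)×0^7 = 0
Total = 1806

Number of surjections = 1806


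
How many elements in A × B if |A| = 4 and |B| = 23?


|A × B| = |A| × |B|
= 4 × 23
= 92

|A × B| = 92


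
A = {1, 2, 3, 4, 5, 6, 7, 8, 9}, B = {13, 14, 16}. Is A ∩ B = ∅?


Disjoint means A ∩ B = ∅.
A ∩ B = ∅
A ∩ B = ∅, so A and B are disjoint.

Yes, A and B are disjoint


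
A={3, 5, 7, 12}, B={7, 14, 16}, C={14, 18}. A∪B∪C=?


A ∪ B = {3, 5, 7, 12, 14, 16}
(A ∪ B) ∪ C = {3, 5, 7, 12, 14, 16, 18}

A ∪ B ∪ C = {3, 5, 7, 12, 14, 16, 18}


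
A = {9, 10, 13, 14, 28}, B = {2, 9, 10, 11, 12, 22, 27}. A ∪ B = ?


A ∪ B = all elements in A or B (or both)
A = {9, 10, 13, 14, 28}
B = {2, 9, 10, 11, 12, 22, 27}
A ∪ B = {2, 9, 10, 11, 12, 13, 14, 22, 27, 28}

A ∪ B = {2, 9, 10, 11, 12, 13, 14, 22, 27, 28}


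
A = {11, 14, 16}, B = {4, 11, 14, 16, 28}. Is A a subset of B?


A ⊆ B means every element of A is in B.
All elements of A are in B.
So A ⊆ B.

Yes, A ⊆ B


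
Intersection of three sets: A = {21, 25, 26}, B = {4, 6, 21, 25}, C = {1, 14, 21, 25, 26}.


A ∩ B = {21, 25}
(A ∩ B) ∩ C = {21, 25}

A ∩ B ∩ C = {21, 25}


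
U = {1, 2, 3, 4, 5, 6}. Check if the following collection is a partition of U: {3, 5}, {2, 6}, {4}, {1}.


A partition requires: (1) non-empty parts, (2) pairwise disjoint, (3) union = U
Parts: {3, 5}, {2, 6}, {4}, {1}
Union of parts: {1, 2, 3, 4, 5, 6}
U = {1, 2, 3, 4, 5, 6}
All non-empty? True
Pairwise disjoint? True
Covers U? True

Yes, valid partition


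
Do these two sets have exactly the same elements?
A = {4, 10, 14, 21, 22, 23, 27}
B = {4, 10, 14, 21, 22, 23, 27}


Two sets are equal iff they have exactly the same elements.
A = {4, 10, 14, 21, 22, 23, 27}
B = {4, 10, 14, 21, 22, 23, 27}
Same elements → A = B

Yes, A = B


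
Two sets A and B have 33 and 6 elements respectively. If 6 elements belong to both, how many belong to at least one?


|A ∪ B| = |A| + |B| - |A ∩ B|
= 33 + 6 - 6
= 33

|A ∪ B| = 33


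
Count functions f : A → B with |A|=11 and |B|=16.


Each of |A| = 11 inputs maps to any of |B| = 16 outputs.
# functions = |B|^|A| = 16^11
= 17592186044416

Number of functions = 17592186044416


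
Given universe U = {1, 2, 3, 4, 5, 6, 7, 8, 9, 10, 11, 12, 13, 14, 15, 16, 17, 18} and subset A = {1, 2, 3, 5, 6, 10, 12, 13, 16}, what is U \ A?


Aᶜ = U \ A = elements in U but not in A
U = {1, 2, 3, 4, 5, 6, 7, 8, 9, 10, 11, 12, 13, 14, 15, 16, 17, 18}
A = {1, 2, 3, 5, 6, 10, 12, 13, 16}
Aᶜ = {4, 7, 8, 9, 11, 14, 15, 17, 18}

Aᶜ = {4, 7, 8, 9, 11, 14, 15, 17, 18}


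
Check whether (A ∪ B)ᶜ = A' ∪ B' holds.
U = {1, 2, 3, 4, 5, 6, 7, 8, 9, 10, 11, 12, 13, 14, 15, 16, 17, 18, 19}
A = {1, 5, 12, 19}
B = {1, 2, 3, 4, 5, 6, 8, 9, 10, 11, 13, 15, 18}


LHS: A ∪ B = {1, 2, 3, 4, 5, 6, 8, 9, 10, 11, 12, 13, 15, 18, 19}
(A ∪ B)' = U \ (A ∪ B) = {7, 14, 16, 17}
A' = {2, 3, 4, 6, 7, 8, 9, 10, 11, 13, 14, 15, 16, 17, 18}, B' = {7, 12, 14, 16, 17, 19}
Claimed RHS: A' ∪ B' = {2, 3, 4, 6, 7, 8, 9, 10, 11, 12, 13, 14, 15, 16, 17, 18, 19}
Identity is INVALID: LHS = {7, 14, 16, 17} but the RHS claimed here equals {2, 3, 4, 6, 7, 8, 9, 10, 11, 12, 13, 14, 15, 16, 17, 18, 19}. The correct form is (A ∪ B)' = A' ∩ B'.

Identity is invalid: (A ∪ B)' = {7, 14, 16, 17} but A' ∪ B' = {2, 3, 4, 6, 7, 8, 9, 10, 11, 12, 13, 14, 15, 16, 17, 18, 19}. The correct De Morgan law is (A ∪ B)' = A' ∩ B'.


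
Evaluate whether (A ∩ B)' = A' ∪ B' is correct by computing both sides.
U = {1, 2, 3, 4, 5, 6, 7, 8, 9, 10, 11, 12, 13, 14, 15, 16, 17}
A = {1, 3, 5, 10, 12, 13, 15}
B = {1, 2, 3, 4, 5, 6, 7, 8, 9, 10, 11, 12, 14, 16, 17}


LHS: A ∩ B = {1, 3, 5, 10, 12}
(A ∩ B)' = U \ (A ∩ B) = {2, 4, 6, 7, 8, 9, 11, 13, 14, 15, 16, 17}
A' = {2, 4, 6, 7, 8, 9, 11, 14, 16, 17}, B' = {13, 15}
Claimed RHS: A' ∪ B' = {2, 4, 6, 7, 8, 9, 11, 13, 14, 15, 16, 17}
Identity is VALID: LHS = RHS = {2, 4, 6, 7, 8, 9, 11, 13, 14, 15, 16, 17} ✓

Identity is valid. (A ∩ B)' = A' ∪ B' = {2, 4, 6, 7, 8, 9, 11, 13, 14, 15, 16, 17}


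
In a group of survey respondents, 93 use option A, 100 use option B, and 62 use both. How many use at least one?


|A ∪ B| = |A| + |B| - |A ∩ B|
= 93 + 100 - 62
= 131

|A ∪ B| = 131


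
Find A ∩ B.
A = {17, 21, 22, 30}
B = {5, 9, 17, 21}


A ∩ B = elements in both A and B
A = {17, 21, 22, 30}
B = {5, 9, 17, 21}
A ∩ B = {17, 21}

A ∩ B = {17, 21}


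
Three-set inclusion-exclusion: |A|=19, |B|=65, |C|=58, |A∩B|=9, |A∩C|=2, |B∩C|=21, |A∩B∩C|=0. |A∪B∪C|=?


|A∪B∪C| = |A|+|B|+|C| - |A∩B|-|A∩C|-|B∩C| + |A∩B∩C|
= 19+65+58 - 9-2-21 + 0
= 142 - 32 + 0
= 110

|A ∪ B ∪ C| = 110


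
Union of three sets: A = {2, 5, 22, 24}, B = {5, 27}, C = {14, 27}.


A ∪ B = {2, 5, 22, 24, 27}
(A ∪ B) ∪ C = {2, 5, 14, 22, 24, 27}

A ∪ B ∪ C = {2, 5, 14, 22, 24, 27}


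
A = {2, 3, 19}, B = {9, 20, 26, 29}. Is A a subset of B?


A ⊆ B means every element of A is in B.
Elements in A not in B: {2, 3, 19}
So A ⊄ B.

No, A ⊄ B


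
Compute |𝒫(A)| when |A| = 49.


Number of subsets = 2^n
= 2^49
= 562949953421312

|P(A)| = 562949953421312


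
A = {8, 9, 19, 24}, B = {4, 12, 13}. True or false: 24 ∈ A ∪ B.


A = {8, 9, 19, 24}, B = {4, 12, 13}
A ∪ B = all elements in A or B
A ∪ B = {4, 8, 9, 12, 13, 19, 24}
Checking if 24 ∈ A ∪ B
24 is in A ∪ B → True

24 ∈ A ∪ B


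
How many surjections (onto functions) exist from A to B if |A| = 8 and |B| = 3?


n = |A| = 8, k = |B| = 3. Surjections via inclusion-exclusion:
S(n,k) = Σ(-1)^i × C(k,i) × (k-i)^n, i=0 to k
i=0: (-1)^0×C(3,0)×3^8 = 6561
i=1: (-1)^1×C(3,1)×2^8 = -768
i=2: (-1)^2×C(3,2)×1^8 = 3
i=3: (-1)^3×C(3,3)×0^8 = 0
Total = 5796

Number of surjections = 5796


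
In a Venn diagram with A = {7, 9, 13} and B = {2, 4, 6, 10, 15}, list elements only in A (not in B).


A = {7, 9, 13}
B = {2, 4, 6, 10, 15}
Region: only in A (not in B)
Elements: {7, 9, 13}

Elements only in A (not in B): {7, 9, 13}


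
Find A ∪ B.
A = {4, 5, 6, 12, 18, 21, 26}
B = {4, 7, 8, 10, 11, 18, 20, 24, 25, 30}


A ∪ B = all elements in A or B (or both)
A = {4, 5, 6, 12, 18, 21, 26}
B = {4, 7, 8, 10, 11, 18, 20, 24, 25, 30}
A ∪ B = {4, 5, 6, 7, 8, 10, 11, 12, 18, 20, 21, 24, 25, 26, 30}

A ∪ B = {4, 5, 6, 7, 8, 10, 11, 12, 18, 20, 21, 24, 25, 26, 30}


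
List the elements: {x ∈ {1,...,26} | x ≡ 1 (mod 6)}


Checking each candidate:
Condition: x in {1,...,26} with x ≡ 1 (mod 6)
Result = {1, 7, 13, 19, 25}

{1, 7, 13, 19, 25}


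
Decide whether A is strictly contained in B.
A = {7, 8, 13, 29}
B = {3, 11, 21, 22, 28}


A ⊂ B requires: A ⊆ B AND A ≠ B.
A ⊆ B? No
A ⊄ B, so A is not a proper subset.

No, A is not a proper subset of B


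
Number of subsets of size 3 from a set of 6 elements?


C(n,k) = n! / (k!(n-k)!)
C(6,3) = 6! / (3!3!)
= 20

C(6,3) = 20


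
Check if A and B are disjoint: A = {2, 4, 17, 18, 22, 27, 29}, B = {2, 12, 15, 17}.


Disjoint means A ∩ B = ∅.
A ∩ B = {2, 17}
A ∩ B ≠ ∅, so A and B are NOT disjoint.

No, A and B are not disjoint (A ∩ B = {2, 17})


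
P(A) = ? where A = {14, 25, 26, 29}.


|A| = 4, so |P(A)| = 2^4 = 16
Enumerate subsets by cardinality (0 to 4):
∅, {14}, {25}, {26}, {29}, {14, 25}, {14, 26}, {14, 29}, {25, 26}, {25, 29}, {26, 29}, {14, 25, 26}, {14, 25, 29}, {14, 26, 29}, {25, 26, 29}, {14, 25, 26, 29}

P(A) has 16 subsets: ∅, {14}, {25}, {26}, {29}, {14, 25}, {14, 26}, {14, 29}, {25, 26}, {25, 29}, {26, 29}, {14, 25, 26}, {14, 25, 29}, {14, 26, 29}, {25, 26, 29}, {14, 25, 26, 29}


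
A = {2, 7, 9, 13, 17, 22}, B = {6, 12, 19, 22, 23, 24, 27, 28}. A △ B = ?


A △ B = (A \ B) ∪ (B \ A) = elements in exactly one of A or B
A \ B = {2, 7, 9, 13, 17}
B \ A = {6, 12, 19, 23, 24, 27, 28}
A △ B = {2, 6, 7, 9, 12, 13, 17, 19, 23, 24, 27, 28}

A △ B = {2, 6, 7, 9, 12, 13, 17, 19, 23, 24, 27, 28}


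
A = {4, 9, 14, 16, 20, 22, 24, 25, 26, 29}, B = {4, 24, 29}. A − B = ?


A \ B = elements in A but not in B
A = {4, 9, 14, 16, 20, 22, 24, 25, 26, 29}
B = {4, 24, 29}
Remove from A any elements in B
A \ B = {9, 14, 16, 20, 22, 25, 26}

A \ B = {9, 14, 16, 20, 22, 25, 26}


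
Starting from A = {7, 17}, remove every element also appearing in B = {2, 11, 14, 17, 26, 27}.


A \ B = elements in A but not in B
A = {7, 17}
B = {2, 11, 14, 17, 26, 27}
Remove from A any elements in B
A \ B = {7}

A \ B = {7}


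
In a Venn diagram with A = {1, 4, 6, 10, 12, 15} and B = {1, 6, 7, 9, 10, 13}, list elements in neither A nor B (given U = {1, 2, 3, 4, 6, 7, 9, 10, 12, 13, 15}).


A = {1, 4, 6, 10, 12, 15}
B = {1, 6, 7, 9, 10, 13}
Region: in neither A nor B (given U = {1, 2, 3, 4, 6, 7, 9, 10, 12, 13, 15})
Elements: {2, 3}

Elements in neither A nor B (given U = {1, 2, 3, 4, 6, 7, 9, 10, 12, 13, 15}): {2, 3}


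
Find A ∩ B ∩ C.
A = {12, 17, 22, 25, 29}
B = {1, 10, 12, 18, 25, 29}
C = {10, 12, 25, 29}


A ∩ B = {12, 25, 29}
(A ∩ B) ∩ C = {12, 25, 29}

A ∩ B ∩ C = {12, 25, 29}


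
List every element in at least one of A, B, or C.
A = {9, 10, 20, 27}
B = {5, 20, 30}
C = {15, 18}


A ∪ B = {5, 9, 10, 20, 27, 30}
(A ∪ B) ∪ C = {5, 9, 10, 15, 18, 20, 27, 30}

A ∪ B ∪ C = {5, 9, 10, 15, 18, 20, 27, 30}


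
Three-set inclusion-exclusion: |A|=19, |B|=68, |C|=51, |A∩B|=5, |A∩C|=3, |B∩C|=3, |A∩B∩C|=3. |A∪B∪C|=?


|A∪B∪C| = |A|+|B|+|C| - |A∩B|-|A∩C|-|B∩C| + |A∩B∩C|
= 19+68+51 - 5-3-3 + 3
= 138 - 11 + 3
= 130

|A ∪ B ∪ C| = 130


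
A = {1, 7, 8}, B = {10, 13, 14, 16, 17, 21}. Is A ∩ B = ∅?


Disjoint means A ∩ B = ∅.
A ∩ B = ∅
A ∩ B = ∅, so A and B are disjoint.

Yes, A and B are disjoint


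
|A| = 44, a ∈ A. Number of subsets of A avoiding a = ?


Subsets of A avoiding a are subsets of A \ {a}, which has 43 elements.
Count = 2^(n-1) = 2^43
= 8796093022208

Number of subsets avoiding a = 8796093022208


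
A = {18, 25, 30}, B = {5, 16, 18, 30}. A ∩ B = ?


A ∩ B = elements in both A and B
A = {18, 25, 30}
B = {5, 16, 18, 30}
A ∩ B = {18, 30}

A ∩ B = {18, 30}


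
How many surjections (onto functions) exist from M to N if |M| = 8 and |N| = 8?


n = |M| = 8, k = |N| = 8. Surjections via inclusion-exclusion:
S(n,k) = Σ(-1)^i × C(k,i) × (k-i)^n, i=0 to k
i=0: (-1)^0×C(8,0)×8^8 = 16777216
i=1: (-1)^1×C(8,1)×7^8 = -46118408
i=2: (-1)^2×C(8,2)×6^8 = 47029248
i=3: (-1)^3×C(8,3)×5^8 = -21875000
i=4: (-1)^4×C(8,4)×4^8 = 4587520
i=5: (-1)^5×C(8,5)×3^8 = -367416
i=6: (-1)^6×C(8,6)×2^8 = 7168
i=7: (-1)^7×C(8,7)×1^8 = -8
i=8: (-1)^8×C(8,8)×0^8 = 0
Total = 40320

Number of surjections = 40320


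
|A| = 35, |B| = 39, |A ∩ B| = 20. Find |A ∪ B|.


|A ∪ B| = |A| + |B| - |A ∩ B|
= 35 + 39 - 20
= 54

|A ∪ B| = 54


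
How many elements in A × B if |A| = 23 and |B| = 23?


|A × B| = |A| × |B|
= 23 × 23
= 529

|A × B| = 529


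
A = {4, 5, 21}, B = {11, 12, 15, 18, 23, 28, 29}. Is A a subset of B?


A ⊆ B means every element of A is in B.
Elements in A not in B: {4, 5, 21}
So A ⊄ B.

No, A ⊄ B


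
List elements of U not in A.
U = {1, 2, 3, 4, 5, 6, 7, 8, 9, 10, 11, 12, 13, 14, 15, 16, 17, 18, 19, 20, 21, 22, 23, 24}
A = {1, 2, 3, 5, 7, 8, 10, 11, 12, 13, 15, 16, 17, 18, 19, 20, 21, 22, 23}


Aᶜ = U \ A = elements in U but not in A
U = {1, 2, 3, 4, 5, 6, 7, 8, 9, 10, 11, 12, 13, 14, 15, 16, 17, 18, 19, 20, 21, 22, 23, 24}
A = {1, 2, 3, 5, 7, 8, 10, 11, 12, 13, 15, 16, 17, 18, 19, 20, 21, 22, 23}
Aᶜ = {4, 6, 9, 14, 24}

Aᶜ = {4, 6, 9, 14, 24}


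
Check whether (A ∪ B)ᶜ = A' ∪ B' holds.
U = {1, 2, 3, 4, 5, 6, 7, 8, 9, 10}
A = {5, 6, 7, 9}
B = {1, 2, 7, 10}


LHS: A ∪ B = {1, 2, 5, 6, 7, 9, 10}
(A ∪ B)' = U \ (A ∪ B) = {3, 4, 8}
A' = {1, 2, 3, 4, 8, 10}, B' = {3, 4, 5, 6, 8, 9}
Claimed RHS: A' ∪ B' = {1, 2, 3, 4, 5, 6, 8, 9, 10}
Identity is INVALID: LHS = {3, 4, 8} but the RHS claimed here equals {1, 2, 3, 4, 5, 6, 8, 9, 10}. The correct form is (A ∪ B)' = A' ∩ B'.

Identity is invalid: (A ∪ B)' = {3, 4, 8} but A' ∪ B' = {1, 2, 3, 4, 5, 6, 8, 9, 10}. The correct De Morgan law is (A ∪ B)' = A' ∩ B'.


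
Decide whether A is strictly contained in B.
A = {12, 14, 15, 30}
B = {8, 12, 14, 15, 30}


A ⊂ B requires: A ⊆ B AND A ≠ B.
A ⊆ B? Yes
A = B? No
A ⊂ B: Yes (A is a proper subset of B)

Yes, A ⊂ B


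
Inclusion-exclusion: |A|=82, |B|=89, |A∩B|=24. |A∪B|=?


|A ∪ B| = |A| + |B| - |A ∩ B|
= 82 + 89 - 24
= 147

|A ∪ B| = 147


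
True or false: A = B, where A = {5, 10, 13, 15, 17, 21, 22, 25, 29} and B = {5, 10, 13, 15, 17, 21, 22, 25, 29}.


Two sets are equal iff they have exactly the same elements.
A = {5, 10, 13, 15, 17, 21, 22, 25, 29}
B = {5, 10, 13, 15, 17, 21, 22, 25, 29}
Same elements → A = B

Yes, A = B


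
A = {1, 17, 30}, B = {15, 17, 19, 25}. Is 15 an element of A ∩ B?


A = {1, 17, 30}, B = {15, 17, 19, 25}
A ∩ B = elements in both A and B
A ∩ B = {17}
Checking if 15 ∈ A ∩ B
15 is not in A ∩ B → False

15 ∉ A ∩ B


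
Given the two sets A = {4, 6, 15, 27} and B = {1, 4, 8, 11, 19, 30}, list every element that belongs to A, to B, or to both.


A ∪ B = all elements in A or B (or both)
A = {4, 6, 15, 27}
B = {1, 4, 8, 11, 19, 30}
A ∪ B = {1, 4, 6, 8, 11, 15, 19, 27, 30}

A ∪ B = {1, 4, 6, 8, 11, 15, 19, 27, 30}


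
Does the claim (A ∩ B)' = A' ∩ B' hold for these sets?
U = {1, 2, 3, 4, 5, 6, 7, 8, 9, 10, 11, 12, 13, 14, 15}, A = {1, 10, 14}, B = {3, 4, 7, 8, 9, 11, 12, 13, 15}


LHS: A ∩ B = ∅
(A ∩ B)' = U \ (A ∩ B) = {1, 2, 3, 4, 5, 6, 7, 8, 9, 10, 11, 12, 13, 14, 15}
A' = {2, 3, 4, 5, 6, 7, 8, 9, 11, 12, 13, 15}, B' = {1, 2, 5, 6, 10, 14}
Claimed RHS: A' ∩ B' = {2, 5, 6}
Identity is INVALID: LHS = {1, 2, 3, 4, 5, 6, 7, 8, 9, 10, 11, 12, 13, 14, 15} but the RHS claimed here equals {2, 5, 6}. The correct form is (A ∩ B)' = A' ∪ B'.

Identity is invalid: (A ∩ B)' = {1, 2, 3, 4, 5, 6, 7, 8, 9, 10, 11, 12, 13, 14, 15} but A' ∩ B' = {2, 5, 6}. The correct De Morgan law is (A ∩ B)' = A' ∪ B'.


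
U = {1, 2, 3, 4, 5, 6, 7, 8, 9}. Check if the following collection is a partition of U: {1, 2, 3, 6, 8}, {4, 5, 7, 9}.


A partition requires: (1) non-empty parts, (2) pairwise disjoint, (3) union = U
Parts: {1, 2, 3, 6, 8}, {4, 5, 7, 9}
Union of parts: {1, 2, 3, 4, 5, 6, 7, 8, 9}
U = {1, 2, 3, 4, 5, 6, 7, 8, 9}
All non-empty? True
Pairwise disjoint? True
Covers U? True

Yes, valid partition


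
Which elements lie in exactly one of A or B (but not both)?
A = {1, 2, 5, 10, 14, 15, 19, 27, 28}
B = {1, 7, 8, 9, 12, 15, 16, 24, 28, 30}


A △ B = (A \ B) ∪ (B \ A) = elements in exactly one of A or B
A \ B = {2, 5, 10, 14, 19, 27}
B \ A = {7, 8, 9, 12, 16, 24, 30}
A △ B = {2, 5, 7, 8, 9, 10, 12, 14, 16, 19, 24, 27, 30}

A △ B = {2, 5, 7, 8, 9, 10, 12, 14, 16, 19, 24, 27, 30}


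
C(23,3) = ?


C(n,k) = n! / (k!(n-k)!)
C(23,3) = 23! / (3!20!)
= 1771

C(23,3) = 1771


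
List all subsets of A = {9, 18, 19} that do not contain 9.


A subset of A that omits 9 is a subset of A \ {9}, so there are 2^(n-1) = 2^2 = 4 of them.
Subsets excluding 9: ∅, {18}, {19}, {18, 19}

Subsets excluding 9 (4 total): ∅, {18}, {19}, {18, 19}


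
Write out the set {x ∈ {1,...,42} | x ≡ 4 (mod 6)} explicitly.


Checking each candidate:
Condition: x in {1,...,42} with x ≡ 4 (mod 6)
Result = {4, 10, 16, 22, 28, 34, 40}

{4, 10, 16, 22, 28, 34, 40}


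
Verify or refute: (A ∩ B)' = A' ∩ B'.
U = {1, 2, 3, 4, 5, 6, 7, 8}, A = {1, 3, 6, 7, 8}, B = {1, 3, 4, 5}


LHS: A ∩ B = {1, 3}
(A ∩ B)' = U \ (A ∩ B) = {2, 4, 5, 6, 7, 8}
A' = {2, 4, 5}, B' = {2, 6, 7, 8}
Claimed RHS: A' ∩ B' = {2}
Identity is INVALID: LHS = {2, 4, 5, 6, 7, 8} but the RHS claimed here equals {2}. The correct form is (A ∩ B)' = A' ∪ B'.

Identity is invalid: (A ∩ B)' = {2, 4, 5, 6, 7, 8} but A' ∩ B' = {2}. The correct De Morgan law is (A ∩ B)' = A' ∪ B'.
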